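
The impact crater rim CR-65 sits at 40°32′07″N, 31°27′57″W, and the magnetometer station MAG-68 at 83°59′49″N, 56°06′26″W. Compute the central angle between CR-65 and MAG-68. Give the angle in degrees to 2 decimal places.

CR-65: φ = +40.53528°, λ = -31.46583°
MAG-68: φ = +83.99694°, λ = -56.10722°
Δφ = 43.4617°,  Δλ = -24.6414°
a = sin²(Δφ/2) + cos φ₁ cos φ₂ sin²(Δλ/2) = 0.140702
c = 2·arcsin(√a) = 0.769014 rad = 44.0613°

44.06°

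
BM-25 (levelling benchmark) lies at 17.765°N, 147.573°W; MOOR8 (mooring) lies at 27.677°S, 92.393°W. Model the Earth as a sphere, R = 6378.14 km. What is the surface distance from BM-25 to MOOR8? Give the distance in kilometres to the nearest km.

7807 km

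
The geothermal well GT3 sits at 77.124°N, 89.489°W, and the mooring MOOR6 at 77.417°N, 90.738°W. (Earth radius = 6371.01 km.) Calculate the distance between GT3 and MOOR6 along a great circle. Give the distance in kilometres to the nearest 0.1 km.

44.7 km

Δφ = 0.2930°,  Δλ = -1.2490°
a = sin²(Δφ/2) + cos φ₁ cos φ₂ sin²(Δλ/2) = 0.000012
c = 2·arcsin(√a) = 0.007016 rad = 0.4020°
d = R·c = 6371.01 × 0.007016 = 44.7 km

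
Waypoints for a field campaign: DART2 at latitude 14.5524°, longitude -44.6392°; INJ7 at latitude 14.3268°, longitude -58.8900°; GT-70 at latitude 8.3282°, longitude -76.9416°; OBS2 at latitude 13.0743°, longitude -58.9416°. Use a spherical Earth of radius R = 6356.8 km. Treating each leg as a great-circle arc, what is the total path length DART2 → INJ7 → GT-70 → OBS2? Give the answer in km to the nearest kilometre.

DART2→INJ7: c = 0.240860 rad, d = 1531.10 km
INJ7→GT-70: c = 0.325984 rad, d = 2072.22 km
GT-70→OBS2: c = 0.319479 rad, d = 2030.86 km
Total = 1531.10 + 2072.22 + 2030.86 = 5634.18 km

5634 km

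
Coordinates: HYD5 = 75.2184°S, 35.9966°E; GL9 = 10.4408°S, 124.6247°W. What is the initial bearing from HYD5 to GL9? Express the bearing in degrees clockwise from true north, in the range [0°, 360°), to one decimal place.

199.1°

Δλ = -160.6213°
y = sin Δλ · cos φ₂ = -0.326317
x = cos φ₁ sin φ₂ − sin φ₁ cos φ₂ cos Δλ = -0.943259
θ = atan2(y, x) = -160.9172° → 199.0828° (mod 360°)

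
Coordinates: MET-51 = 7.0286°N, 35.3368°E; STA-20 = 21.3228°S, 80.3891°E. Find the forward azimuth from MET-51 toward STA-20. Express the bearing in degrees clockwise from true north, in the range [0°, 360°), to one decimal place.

123.8°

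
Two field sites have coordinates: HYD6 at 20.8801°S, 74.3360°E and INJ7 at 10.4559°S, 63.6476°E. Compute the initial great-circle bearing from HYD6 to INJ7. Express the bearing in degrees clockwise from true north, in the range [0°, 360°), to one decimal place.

Δλ = -10.6884°
y = sin Δλ · cos φ₂ = -0.182388
x = cos φ₁ sin φ₂ − sin φ₁ cos φ₂ cos Δλ = 0.174854
θ = atan2(y, x) = -46.2082° → 313.7918° (mod 360°)

313.8°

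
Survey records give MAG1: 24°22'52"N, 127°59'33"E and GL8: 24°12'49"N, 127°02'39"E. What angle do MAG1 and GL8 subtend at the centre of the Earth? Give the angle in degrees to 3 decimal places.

0.880°

MAG1: φ = +24.38111°, λ = +127.99250°
GL8: φ = +24.21361°, λ = +127.04417°
Δφ = -0.1675°,  Δλ = -0.9483°
a = sin²(Δφ/2) + cos φ₁ cos φ₂ sin²(Δλ/2) = 0.000059
c = 2·arcsin(√a) = 0.015366 rad = 0.8804°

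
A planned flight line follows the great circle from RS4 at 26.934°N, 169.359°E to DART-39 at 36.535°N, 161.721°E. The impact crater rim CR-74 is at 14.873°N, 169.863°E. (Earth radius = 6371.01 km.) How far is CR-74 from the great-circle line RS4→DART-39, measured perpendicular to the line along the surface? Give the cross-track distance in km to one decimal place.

663.4 km

δ₁₃ = central angle RS4→CR-74 = 0.210664 rad  (haversine)
θ₁₃ = bearing RS4→CR-74 = 177.670°,  θ₁₂ = bearing RS4→DART-39 = 327.865°
dₓₜ = R·arcsin(sin δ₁₃ · sin(θ₁₃ − θ₁₂)) = 6371.01·arcsin(0.20911·sin(-150.195°)) = -663.385 km
|dₓₜ| = 663.385 km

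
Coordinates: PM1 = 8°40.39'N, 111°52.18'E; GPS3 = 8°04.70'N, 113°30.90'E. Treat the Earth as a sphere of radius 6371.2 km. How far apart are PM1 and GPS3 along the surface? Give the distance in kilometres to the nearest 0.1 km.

PM1: φ = +8.67317°, λ = +111.86967°
GPS3: φ = +8.07833°, λ = +113.51500°
Δφ = -0.5948°,  Δλ = 1.6453°
a = sin²(Δφ/2) + cos φ₁ cos φ₂ sin²(Δλ/2) = 0.000229
c = 2·arcsin(√a) = 0.030248 rad = 1.7331°
d = R·c = 6371.2 × 0.030248 = 192.7 km

192.7 km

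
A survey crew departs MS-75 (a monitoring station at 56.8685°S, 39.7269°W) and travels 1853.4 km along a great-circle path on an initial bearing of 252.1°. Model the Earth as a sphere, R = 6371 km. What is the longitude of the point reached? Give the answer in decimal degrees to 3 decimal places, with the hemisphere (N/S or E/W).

70.978°W

δ = d/R = 1853.4/6371 = 0.290912 rad
φ₂ = arcsin(sin φ₁ cos δ + cos φ₁ sin δ cos θ)
   = arcsin(-0.83742·0.95798 + 0.54656·0.28683·-0.30736) = -58.25695°
λ₂ = λ₁ + atan2(sin θ sin δ cos φ₁, cos δ − sin φ₁ sin φ₂) = -70.97815°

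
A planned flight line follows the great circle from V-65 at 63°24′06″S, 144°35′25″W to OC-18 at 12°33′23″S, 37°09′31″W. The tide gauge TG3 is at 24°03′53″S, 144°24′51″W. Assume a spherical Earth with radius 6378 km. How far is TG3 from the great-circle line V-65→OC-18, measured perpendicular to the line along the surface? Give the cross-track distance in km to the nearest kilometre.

4045 km

V-65: φ = -63.40167°, λ = -144.59028°
OC-18: φ = -12.55639°, λ = -37.15861°
TG3: φ = -24.06472°, λ = -144.41417°
δ₁₃ = central angle V-65→TG3 = 0.686562 rad  (haversine)
θ₁₃ = bearing V-65→TG3 = 0.254°,  θ₁₂ = bearing V-65→OC-18 = 111.071°
dₓₜ = R·arcsin(sin δ₁₃ · sin(θ₁₃ − θ₁₂)) = 6378·arcsin(0.63388·sin(-110.817°)) = -4044.683 km
|dₓₜ| = 4044.683 km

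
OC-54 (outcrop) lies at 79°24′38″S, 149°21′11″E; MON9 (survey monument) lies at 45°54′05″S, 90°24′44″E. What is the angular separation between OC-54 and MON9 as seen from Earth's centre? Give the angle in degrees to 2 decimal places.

39.48°

OC-54: φ = -79.41056°, λ = +149.35306°
MON9: φ = -45.90139°, λ = +90.41222°
Δφ = 33.5092°,  Δλ = -58.9408°
a = sin²(Δφ/2) + cos φ₁ cos φ₂ sin²(Δλ/2) = 0.114054
c = 2·arcsin(√a) = 0.688986 rad = 39.4760°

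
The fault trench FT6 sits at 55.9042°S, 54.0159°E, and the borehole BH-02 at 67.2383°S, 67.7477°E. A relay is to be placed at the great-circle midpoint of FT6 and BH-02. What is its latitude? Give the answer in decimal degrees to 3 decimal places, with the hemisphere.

61.738°S

Bx = cos φ₂ cos Δλ = 0.375841,  By = cos φ₂ sin Δλ = 0.091841
φₘ = atan2(sin φ₁ + sin φ₂, √((cos φ₁ + Bx)² + By²)) = -61.73773°
λₘ = λ₁ + atan2(By, cos φ₁ + Bx) = 59.61738°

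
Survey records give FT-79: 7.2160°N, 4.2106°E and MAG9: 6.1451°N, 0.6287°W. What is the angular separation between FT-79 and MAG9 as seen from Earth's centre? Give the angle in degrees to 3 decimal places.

4.924°

Δφ = -1.0709°,  Δλ = -4.8393°
a = sin²(Δφ/2) + cos φ₁ cos φ₂ sin²(Δλ/2) = 0.001845
c = 2·arcsin(√a) = 0.085944 rad = 4.9242°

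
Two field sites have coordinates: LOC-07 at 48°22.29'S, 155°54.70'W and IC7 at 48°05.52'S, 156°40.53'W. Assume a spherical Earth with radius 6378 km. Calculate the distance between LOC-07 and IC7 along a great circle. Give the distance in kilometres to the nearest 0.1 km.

LOC-07: φ = -48.37150°, λ = -155.91167°
IC7: φ = -48.09200°, λ = -156.67550°
Δφ = 0.2795°,  Δλ = -0.7638°
a = sin²(Δφ/2) + cos φ₁ cos φ₂ sin²(Δλ/2) = 0.000026
c = 2·arcsin(√a) = 0.010132 rad = 0.5805°
d = R·c = 6378 × 0.010132 = 64.6 km

64.6 km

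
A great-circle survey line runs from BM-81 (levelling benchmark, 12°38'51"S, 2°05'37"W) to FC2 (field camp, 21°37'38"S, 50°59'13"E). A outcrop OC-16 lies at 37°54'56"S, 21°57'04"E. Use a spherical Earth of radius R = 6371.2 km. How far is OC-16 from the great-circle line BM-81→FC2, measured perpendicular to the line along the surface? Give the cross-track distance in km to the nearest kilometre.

BM-81: φ = -12.64750°, λ = -2.09361°
FC2: φ = -21.62722°, λ = +50.98694°
OC-16: φ = -37.91556°, λ = +21.95111°
δ₁₃ = central angle BM-81→OC-16 = 0.578058 rad  (haversine)
θ₁₃ = bearing BM-81→OC-16 = 143.964°,  θ₁₂ = bearing BM-81→FC2 = 107.712°
dₓₜ = R·arcsin(sin δ₁₃ · sin(θ₁₃ − θ₁₂)) = 6371.2·arcsin(0.54640·sin(36.252°)) = 2096.164 km
|dₓₜ| = 2096.164 km

2096 km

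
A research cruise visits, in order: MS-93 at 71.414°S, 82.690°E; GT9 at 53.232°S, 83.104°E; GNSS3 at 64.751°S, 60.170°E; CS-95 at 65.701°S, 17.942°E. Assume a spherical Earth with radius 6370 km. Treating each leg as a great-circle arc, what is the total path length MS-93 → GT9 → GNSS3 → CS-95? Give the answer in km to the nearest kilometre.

MS-93→GT9: c = 0.317352 rad, d = 2021.53 km
GT9→GNSS3: c = 0.284948 rad, d = 1815.12 km
GNSS3→CS-95: c = 0.303456 rad, d = 1933.02 km
Total = 2021.53 + 1815.12 + 1933.02 = 5769.67 km

5770 km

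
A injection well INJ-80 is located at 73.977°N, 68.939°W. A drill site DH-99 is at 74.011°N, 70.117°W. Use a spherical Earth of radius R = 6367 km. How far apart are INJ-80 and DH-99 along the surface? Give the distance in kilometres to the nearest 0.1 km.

Δφ = 0.0340°,  Δλ = -1.1780°
a = sin²(Δφ/2) + cos φ₁ cos φ₂ sin²(Δλ/2) = 0.000008
c = 2·arcsin(√a) = 0.005700 rad = 0.3266°
d = R·c = 6367 × 0.005700 = 36.3 km

36.3 km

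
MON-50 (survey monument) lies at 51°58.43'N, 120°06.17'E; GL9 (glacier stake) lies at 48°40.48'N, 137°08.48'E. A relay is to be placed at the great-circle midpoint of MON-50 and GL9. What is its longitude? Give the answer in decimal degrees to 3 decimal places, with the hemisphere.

MON-50: φ = +51.97383°, λ = +120.10283°
GL9: φ = +48.67467°, λ = +137.14133°
Bx = cos φ₂ cos Δλ = 0.631350,  By = cos φ₂ sin Δλ = 0.193487
φₘ = atan2(sin φ₁ + sin φ₂, √((cos φ₁ + Bx)² + By²)) = 50.63592°
λₘ = λ₁ + atan2(By, cos φ₁ + Bx) = 128.92005°

128.920°E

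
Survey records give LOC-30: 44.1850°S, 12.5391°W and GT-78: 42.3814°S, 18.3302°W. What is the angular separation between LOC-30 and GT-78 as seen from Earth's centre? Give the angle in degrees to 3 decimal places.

Δφ = 1.8036°,  Δλ = -5.7911°
a = sin²(Δφ/2) + cos φ₁ cos φ₂ sin²(Δλ/2) = 0.001599
c = 2·arcsin(√a) = 0.080006 rad = 4.5840°

4.584°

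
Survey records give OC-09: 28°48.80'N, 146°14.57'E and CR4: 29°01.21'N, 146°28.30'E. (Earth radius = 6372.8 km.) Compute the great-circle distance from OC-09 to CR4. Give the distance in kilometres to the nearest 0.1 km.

32.0 km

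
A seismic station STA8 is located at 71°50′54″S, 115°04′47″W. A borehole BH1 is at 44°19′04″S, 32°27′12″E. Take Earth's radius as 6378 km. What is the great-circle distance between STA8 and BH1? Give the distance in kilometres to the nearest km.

6856 km

STA8: φ = -71.84833°, λ = -115.07972°
BH1: φ = -44.31778°, λ = +32.45333°
Δφ = 27.5306°,  Δλ = 147.5331°
a = sin²(Δφ/2) + cos φ₁ cos φ₂ sin²(Δλ/2) = 0.262093
c = 2·arcsin(√a) = 1.074908 rad = 61.5877°
d = R·c = 6378 × 1.074908 = 6855.8 km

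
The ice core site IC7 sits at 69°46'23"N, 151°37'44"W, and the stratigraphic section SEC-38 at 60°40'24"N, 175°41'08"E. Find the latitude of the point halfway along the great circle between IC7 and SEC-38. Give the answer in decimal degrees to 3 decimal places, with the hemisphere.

IC7: φ = +69.77306°, λ = -151.62889°
SEC-38: φ = +60.67333°, λ = +175.68556°
Bx = cos φ₂ cos Δλ = 0.412229,  By = cos φ₂ sin Δλ = -0.264499
φₘ = atan2(sin φ₁ + sin φ₂, √((cos φ₁ + Bx)² + By²)) = 66.08321°
λₘ = λ₁ + atan2(By, cos φ₁ + Bx) = -170.86575°

66.083°N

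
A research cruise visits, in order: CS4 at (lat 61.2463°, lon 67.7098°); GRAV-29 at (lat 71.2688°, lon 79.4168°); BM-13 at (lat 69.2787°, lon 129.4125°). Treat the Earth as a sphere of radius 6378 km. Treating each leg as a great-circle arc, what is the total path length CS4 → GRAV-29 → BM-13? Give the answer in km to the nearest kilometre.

3065 km

CS4→GRAV-29: c = 0.192516 rad, d = 1227.86 km
GRAV-29→BM-13: c = 0.287993 rad, d = 1836.82 km
Total = 1227.86 + 1836.82 = 3064.68 km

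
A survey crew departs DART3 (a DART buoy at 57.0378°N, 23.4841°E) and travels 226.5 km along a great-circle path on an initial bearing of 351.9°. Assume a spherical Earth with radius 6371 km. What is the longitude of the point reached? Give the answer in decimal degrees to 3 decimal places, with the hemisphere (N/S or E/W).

22.926°E

δ = d/R = 226.5/6371 = 0.035552 rad
φ₂ = arcsin(sin φ₁ cos δ + cos φ₁ sin δ cos θ)
   = arcsin(0.83903·0.99937 + 0.54409·0.03554·0.99002) = 59.05326°
λ₂ = λ₁ + atan2(sin θ sin δ cos φ₁, cos δ − sin φ₁ sin φ₂) = 22.92608°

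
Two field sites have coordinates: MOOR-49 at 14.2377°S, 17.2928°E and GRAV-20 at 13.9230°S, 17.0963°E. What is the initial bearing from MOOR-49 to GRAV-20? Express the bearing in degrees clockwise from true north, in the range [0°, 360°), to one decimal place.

Δλ = -0.1965°
y = sin Δλ · cos φ₂ = -0.003329
x = cos φ₁ sin φ₂ − sin φ₁ cos φ₂ cos Δλ = 0.005491
θ = atan2(y, x) = -31.2249° → 328.7751° (mod 360°)

328.8°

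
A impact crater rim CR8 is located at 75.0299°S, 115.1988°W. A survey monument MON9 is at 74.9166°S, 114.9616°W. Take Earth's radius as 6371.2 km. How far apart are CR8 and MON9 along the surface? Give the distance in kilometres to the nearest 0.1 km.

14.3 km

Δφ = 0.1133°,  Δλ = 0.2372°
a = sin²(Δφ/2) + cos φ₁ cos φ₂ sin²(Δλ/2) = 0.000001
c = 2·arcsin(√a) = 0.002250 rad = 0.1289°
d = R·c = 6371.2 × 0.002250 = 14.3 km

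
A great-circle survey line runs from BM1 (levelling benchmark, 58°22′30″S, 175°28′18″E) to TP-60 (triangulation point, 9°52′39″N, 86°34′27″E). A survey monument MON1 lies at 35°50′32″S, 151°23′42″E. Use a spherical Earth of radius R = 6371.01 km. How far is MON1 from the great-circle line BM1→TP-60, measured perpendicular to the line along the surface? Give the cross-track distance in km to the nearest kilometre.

1847 km

BM1: φ = -58.37500°, λ = +175.47167°
TP-60: φ = +9.87750°, λ = +86.57417°
MON1: φ = -35.84222°, λ = +151.39500°
δ₁₃ = central angle BM1→MON1 = 0.480681 rad  (haversine)
θ₁₃ = bearing BM1→MON1 = 314.339°,  θ₁₂ = bearing BM1→TP-60 = 276.147°
dₓₜ = R·arcsin(sin δ₁₃ · sin(θ₁₃ − θ₁₂)) = 6371.01·arcsin(0.46238·sin(38.192°)) = 1847.164 km
|dₓₜ| = 1847.164 km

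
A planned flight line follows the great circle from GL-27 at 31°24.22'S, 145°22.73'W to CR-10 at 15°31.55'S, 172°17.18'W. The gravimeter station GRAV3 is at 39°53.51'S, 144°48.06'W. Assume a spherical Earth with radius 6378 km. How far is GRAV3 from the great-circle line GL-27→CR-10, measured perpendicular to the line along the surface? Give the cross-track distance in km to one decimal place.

GL-27: φ = -31.40367°, λ = -145.37883°
CR-10: φ = -15.52583°, λ = -172.28633°
GRAV3: φ = -39.89183°, λ = -144.80100°
δ₁₃ = central angle GL-27→GRAV3 = 0.148372 rad  (haversine)
θ₁₃ = bearing GL-27→GRAV3 = 177.000°,  θ₁₂ = bearing GL-27→CR-10 = 296.693°
dₓₜ = R·arcsin(sin δ₁₃ · sin(θ₁₃ − θ₁₂)) = 6378·arcsin(0.14783·sin(-119.693°)) = -821.312 km
|dₓₜ| = 821.312 km

821.3 km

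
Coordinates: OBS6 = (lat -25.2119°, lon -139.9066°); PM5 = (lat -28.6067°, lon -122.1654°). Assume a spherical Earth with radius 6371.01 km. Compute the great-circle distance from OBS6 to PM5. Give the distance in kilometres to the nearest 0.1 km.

1797.3 km

Δφ = -3.3948°,  Δλ = 17.7412°
a = sin²(Δφ/2) + cos φ₁ cos φ₂ sin²(Δλ/2) = 0.019765
c = 2·arcsin(√a) = 0.282108 rad = 16.1636°
d = R·c = 6371.01 × 0.282108 = 1797.3 km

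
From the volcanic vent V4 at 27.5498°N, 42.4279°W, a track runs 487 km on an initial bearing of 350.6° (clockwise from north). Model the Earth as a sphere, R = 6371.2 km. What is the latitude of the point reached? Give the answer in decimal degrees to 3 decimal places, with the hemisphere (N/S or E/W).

δ = d/R = 487/6371.2 = 0.076438 rad
φ₂ = arcsin(sin φ₁ cos δ + cos φ₁ sin δ cos θ)
   = arcsin(0.46252·0.99708 + 0.88661·0.07636·0.98657) = 31.86800°
λ₂ = λ₁ + atan2(sin θ sin δ cos φ₁, cos δ − sin φ₁ sin φ₂) = -43.26936°

31.868°N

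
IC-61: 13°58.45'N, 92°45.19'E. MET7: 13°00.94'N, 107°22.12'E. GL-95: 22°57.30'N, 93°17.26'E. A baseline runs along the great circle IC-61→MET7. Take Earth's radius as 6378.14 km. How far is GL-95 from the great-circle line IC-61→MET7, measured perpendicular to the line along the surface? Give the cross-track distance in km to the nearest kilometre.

1001 km

IC-61: φ = +13.97417°, λ = +92.75317°
MET7: φ = +13.01567°, λ = +107.36867°
GL-95: φ = +22.95500°, λ = +93.28767°
δ₁₃ = central angle IC-61→GL-95 = 0.156994 rad  (haversine)
θ₁₃ = bearing IC-61→GL-95 = 3.149°,  θ₁₂ = bearing IC-61→MET7 = 92.123°
dₓₜ = R·arcsin(sin δ₁₃ · sin(θ₁₃ − θ₁₂)) = 6378.14·arcsin(0.15635·sin(-88.974°)) = -1001.168 km
|dₓₜ| = 1001.168 km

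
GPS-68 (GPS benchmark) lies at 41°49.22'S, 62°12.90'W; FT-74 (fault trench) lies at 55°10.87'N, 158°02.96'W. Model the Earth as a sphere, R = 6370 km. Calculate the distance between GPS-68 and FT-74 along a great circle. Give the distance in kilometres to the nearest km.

14031 km

GPS-68: φ = -41.82033°, λ = -62.21500°
FT-74: φ = +55.18117°, λ = -158.04933°
Δφ = 97.0015°,  Δλ = -95.8343°
a = sin²(Δφ/2) + cos φ₁ cos φ₂ sin²(Δλ/2) = 0.795335
c = 2·arcsin(√a) = 2.202685 rad = 126.2046°
d = R·c = 6370 × 2.202685 = 14031.1 km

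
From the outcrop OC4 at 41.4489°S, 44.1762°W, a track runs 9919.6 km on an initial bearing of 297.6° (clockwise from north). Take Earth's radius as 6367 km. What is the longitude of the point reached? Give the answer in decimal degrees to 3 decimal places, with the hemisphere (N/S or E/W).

δ = d/R = 9919.6/6367 = 1.557971 rad
φ₂ = arcsin(sin φ₁ cos δ + cos φ₁ sin δ cos θ)
   = arcsin(-0.66195·0.01283 + 0.74955·0.99992·0.46330) = 19.80035°
λ₂ = λ₁ + atan2(sin θ sin δ cos φ₁, cos δ − sin φ₁ sin φ₂) = -114.53429°

114.534°W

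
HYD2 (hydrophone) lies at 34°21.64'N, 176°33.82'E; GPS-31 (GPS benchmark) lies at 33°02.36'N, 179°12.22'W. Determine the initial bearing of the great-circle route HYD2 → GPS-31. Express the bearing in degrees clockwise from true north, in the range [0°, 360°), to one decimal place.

109.4°

HYD2: φ = +34.36067°, λ = +176.56367°
GPS-31: φ = +33.03933°, λ = -179.20367°
Δλ = 4.2327°
y = sin Δλ · cos φ₂ = 0.061872
x = cos φ₁ sin φ₂ − sin φ₁ cos φ₂ cos Δλ = -0.021769
θ = atan2(y, x) = 109.3840° → 109.3840° (mod 360°)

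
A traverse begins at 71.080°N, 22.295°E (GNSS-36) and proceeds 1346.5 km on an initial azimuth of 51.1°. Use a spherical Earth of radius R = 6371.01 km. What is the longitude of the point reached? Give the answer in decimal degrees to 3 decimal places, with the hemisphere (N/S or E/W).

δ = d/R = 1346.5/6371.01 = 0.211348 rad
φ₂ = arcsin(sin φ₁ cos δ + cos φ₁ sin δ cos θ)
   = arcsin(0.94597·0.97775 + 0.32425·0.20978·0.62796) = 75.38372°
λ₂ = λ₁ + atan2(sin θ sin δ cos φ₁, cos δ − sin φ₁ sin φ₂) = 62.60828°

62.608°E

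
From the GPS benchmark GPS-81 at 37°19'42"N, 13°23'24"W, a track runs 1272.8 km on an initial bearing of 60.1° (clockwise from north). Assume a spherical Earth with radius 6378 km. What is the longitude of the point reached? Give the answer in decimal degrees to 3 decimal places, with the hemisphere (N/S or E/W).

GPS-81: φ = +37.32833°, λ = -13.39000°
δ = d/R = 1272.8/6378 = 0.199561 rad
φ₂ = arcsin(sin φ₁ cos δ + cos φ₁ sin δ cos θ)
   = arcsin(0.60638·0.98015 + 0.79517·0.19824·0.49849) = 42.29331°
λ₂ = λ₁ + atan2(sin θ sin δ cos φ₁, cos δ − sin φ₁ sin φ₂) = 0.04397°

0.044°E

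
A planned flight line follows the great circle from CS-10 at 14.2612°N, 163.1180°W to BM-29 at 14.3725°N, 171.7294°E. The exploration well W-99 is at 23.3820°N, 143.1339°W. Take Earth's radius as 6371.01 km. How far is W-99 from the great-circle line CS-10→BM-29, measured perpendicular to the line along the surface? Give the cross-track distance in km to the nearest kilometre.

1221 km

δ₁₃ = central angle CS-10→W-99 = 0.365929 rad  (haversine)
θ₁₃ = bearing CS-10→W-99 = 61.245°,  θ₁₂ = bearing CS-10→BM-29 = 273.415°
dₓₜ = R·arcsin(sin δ₁₃ · sin(θ₁₃ − θ₁₂)) = 6371.01·arcsin(0.35782·sin(-212.170°)) = 1221.220 km
|dₓₜ| = 1221.220 km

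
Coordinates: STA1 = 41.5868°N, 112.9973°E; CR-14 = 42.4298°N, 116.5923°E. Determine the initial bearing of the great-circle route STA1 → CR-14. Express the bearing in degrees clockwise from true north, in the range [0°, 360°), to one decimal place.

71.3°

Δλ = 3.5950°
y = sin Δλ · cos φ₂ = 0.046282
x = cos φ₁ sin φ₂ − sin φ₁ cos φ₂ cos Δλ = 0.015677
θ = atan2(y, x) = 71.2876° → 71.2876° (mod 360°)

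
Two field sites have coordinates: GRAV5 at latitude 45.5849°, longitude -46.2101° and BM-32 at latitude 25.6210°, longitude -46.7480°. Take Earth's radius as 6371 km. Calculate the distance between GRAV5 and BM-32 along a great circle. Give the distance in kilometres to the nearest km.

2220 km

Δφ = -19.9639°,  Δλ = -0.5379°
a = sin²(Δφ/2) + cos φ₁ cos φ₂ sin²(Δλ/2) = 0.030060
c = 2·arcsin(√a) = 0.348517 rad = 19.9686°
d = R·c = 6371 × 0.348517 = 2220.4 km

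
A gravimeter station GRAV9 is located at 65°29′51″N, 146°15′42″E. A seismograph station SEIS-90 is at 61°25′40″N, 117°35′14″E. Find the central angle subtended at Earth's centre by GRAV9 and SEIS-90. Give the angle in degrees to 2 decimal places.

GRAV9: φ = +65.49750°, λ = +146.26167°
SEIS-90: φ = +61.42778°, λ = +117.58722°
Δφ = -4.0697°,  Δλ = -28.6744°
a = sin²(Δφ/2) + cos φ₁ cos φ₂ sin²(Δλ/2) = 0.013424
c = 2·arcsin(√a) = 0.232243 rad = 13.3066°

13.31°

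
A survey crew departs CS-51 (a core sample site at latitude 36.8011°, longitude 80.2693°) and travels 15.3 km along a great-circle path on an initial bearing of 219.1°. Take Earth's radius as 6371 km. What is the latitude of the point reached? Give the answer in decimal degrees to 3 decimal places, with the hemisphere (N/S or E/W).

36.694°N

δ = d/R = 15.3/6371 = 0.002402 rad
φ₂ = arcsin(sin φ₁ cos δ + cos φ₁ sin δ cos θ)
   = arcsin(0.59904·1.00000 + 0.80072·0.00240·-0.77605) = 36.69427°
λ₂ = λ₁ + atan2(sin θ sin δ cos φ₁, cos δ − sin φ₁ sin φ₂) = 80.16108°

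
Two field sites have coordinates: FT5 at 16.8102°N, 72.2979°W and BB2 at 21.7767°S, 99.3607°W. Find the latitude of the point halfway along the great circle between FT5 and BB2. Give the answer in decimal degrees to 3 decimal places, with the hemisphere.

2.554°S

Bx = cos φ₂ cos Δλ = 0.826959,  By = cos φ₂ sin Δλ = -0.422499
φₘ = atan2(sin φ₁ + sin φ₂, √((cos φ₁ + Bx)² + By²)) = -2.55404°
λₘ = λ₁ + atan2(By, cos φ₁ + Bx) = -85.61996°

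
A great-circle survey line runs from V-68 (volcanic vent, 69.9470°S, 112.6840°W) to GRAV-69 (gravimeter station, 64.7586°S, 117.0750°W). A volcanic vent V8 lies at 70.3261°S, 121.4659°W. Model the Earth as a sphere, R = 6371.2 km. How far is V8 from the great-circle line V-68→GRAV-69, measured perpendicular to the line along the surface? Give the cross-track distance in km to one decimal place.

δ₁₃ = central angle V-68→V8 = 0.052451 rad  (haversine)
θ₁₃ = bearing V-68→V8 = 258.643°,  θ₁₂ = bearing V-68→GRAV-69 = 339.908°
dₓₜ = R·arcsin(sin δ₁₃ · sin(θ₁₃ − θ₁₂)) = 6371.2·arcsin(0.05243·sin(-81.265°)) = -330.295 km
|dₓₜ| = 330.295 km

330.3 km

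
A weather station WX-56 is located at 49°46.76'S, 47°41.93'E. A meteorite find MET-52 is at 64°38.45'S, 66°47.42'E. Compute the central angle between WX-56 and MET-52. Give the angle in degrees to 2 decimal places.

WX-56: φ = -49.77933°, λ = +47.69883°
MET-52: φ = -64.64083°, λ = +66.79033°
Δφ = -14.8615°,  Δλ = 19.0915°
a = sin²(Δφ/2) + cos φ₁ cos φ₂ sin²(Δλ/2) = 0.024331
c = 2·arcsin(√a) = 0.313250 rad = 17.9479°

17.95°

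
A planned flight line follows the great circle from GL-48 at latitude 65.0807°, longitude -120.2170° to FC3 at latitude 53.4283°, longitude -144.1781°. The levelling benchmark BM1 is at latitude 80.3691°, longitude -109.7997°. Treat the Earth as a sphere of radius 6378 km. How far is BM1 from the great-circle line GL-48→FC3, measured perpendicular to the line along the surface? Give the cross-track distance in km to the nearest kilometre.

1334 km

δ₁₃ = central angle GL-48→BM1 = 0.271204 rad  (haversine)
θ₁₃ = bearing GL-48→BM1 = 6.484°,  θ₁₂ = bearing GL-48→FC3 = 237.290°
dₓₜ = R·arcsin(sin δ₁₃ · sin(θ₁₃ − θ₁₂)) = 6378·arcsin(0.26789·sin(-230.806°)) = 1333.900 km
|dₓₜ| = 1333.900 km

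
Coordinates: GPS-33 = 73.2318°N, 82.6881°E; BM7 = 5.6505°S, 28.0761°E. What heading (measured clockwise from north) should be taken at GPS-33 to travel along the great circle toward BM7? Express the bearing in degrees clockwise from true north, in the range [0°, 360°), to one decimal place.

Δλ = -54.6120°
y = sin Δλ · cos φ₂ = -0.811288
x = cos φ₁ sin φ₂ − sin φ₁ cos φ₂ cos Δλ = -0.580198
θ = atan2(y, x) = -125.5707° → 234.4293° (mod 360°)

234.4°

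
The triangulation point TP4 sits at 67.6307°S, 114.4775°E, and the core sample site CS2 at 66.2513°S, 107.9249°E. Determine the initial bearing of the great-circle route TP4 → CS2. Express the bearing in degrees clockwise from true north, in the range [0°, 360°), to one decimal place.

295.2°

Δλ = -6.5526°
y = sin Δλ · cos φ₂ = -0.045957
x = cos φ₁ sin φ₂ − sin φ₁ cos φ₂ cos Δλ = 0.021640
θ = atan2(y, x) = -64.7856° → 295.2144° (mod 360°)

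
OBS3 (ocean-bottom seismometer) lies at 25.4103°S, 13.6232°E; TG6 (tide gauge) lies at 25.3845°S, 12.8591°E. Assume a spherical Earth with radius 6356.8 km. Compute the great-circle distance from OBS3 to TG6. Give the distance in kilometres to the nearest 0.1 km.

76.6 km

Δφ = 0.0258°,  Δλ = -0.7641°
a = sin²(Δφ/2) + cos φ₁ cos φ₂ sin²(Δλ/2) = 0.000036
c = 2·arcsin(√a) = 0.012056 rad = 0.6907°
d = R·c = 6356.8 × 0.012056 = 76.6 km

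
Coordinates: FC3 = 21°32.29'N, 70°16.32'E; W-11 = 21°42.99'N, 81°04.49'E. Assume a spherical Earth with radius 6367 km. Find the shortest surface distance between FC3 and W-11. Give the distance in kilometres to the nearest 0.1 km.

1115.9 km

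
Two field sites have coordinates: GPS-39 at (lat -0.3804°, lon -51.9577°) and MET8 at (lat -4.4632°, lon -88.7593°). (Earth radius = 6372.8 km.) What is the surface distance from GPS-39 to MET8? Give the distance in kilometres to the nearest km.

4114 km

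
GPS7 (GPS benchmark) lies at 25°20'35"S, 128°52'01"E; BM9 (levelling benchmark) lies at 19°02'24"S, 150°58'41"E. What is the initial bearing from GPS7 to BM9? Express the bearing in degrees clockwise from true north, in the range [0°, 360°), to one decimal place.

GPS7: φ = -25.34306°, λ = +128.86694°
BM9: φ = -19.04000°, λ = +150.97806°
Δλ = 22.1111°
y = sin Δλ · cos φ₂ = 0.355811
x = cos φ₁ sin φ₂ − sin φ₁ cos φ₂ cos Δλ = 0.080030
θ = atan2(y, x) = 77.3239° → 77.3239° (mod 360°)

77.3°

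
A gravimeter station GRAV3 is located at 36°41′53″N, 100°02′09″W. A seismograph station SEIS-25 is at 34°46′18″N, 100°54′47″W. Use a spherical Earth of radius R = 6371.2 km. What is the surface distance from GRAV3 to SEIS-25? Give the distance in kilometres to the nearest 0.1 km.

GRAV3: φ = +36.69806°, λ = -100.03583°
SEIS-25: φ = +34.77167°, λ = -100.91306°
Δφ = -1.9264°,  Δλ = -0.8772°
a = sin²(Δφ/2) + cos φ₁ cos φ₂ sin²(Δλ/2) = 0.000321
c = 2·arcsin(√a) = 0.035845 rad = 2.0537°
d = R·c = 6371.2 × 0.035845 = 228.4 km

228.4 km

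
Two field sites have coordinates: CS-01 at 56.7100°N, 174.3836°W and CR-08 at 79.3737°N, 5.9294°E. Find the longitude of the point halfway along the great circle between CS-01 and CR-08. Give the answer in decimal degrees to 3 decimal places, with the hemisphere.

174.542°W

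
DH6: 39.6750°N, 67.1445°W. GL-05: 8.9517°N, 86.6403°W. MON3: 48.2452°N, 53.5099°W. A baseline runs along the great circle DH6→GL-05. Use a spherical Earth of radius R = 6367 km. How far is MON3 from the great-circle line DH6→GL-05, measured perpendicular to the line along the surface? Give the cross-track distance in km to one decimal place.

236.3 km

δ₁₃ = central angle DH6→MON3 = 0.226807 rad  (haversine)
θ₁₃ = bearing DH6→MON3 = 44.276°,  θ₁₂ = bearing DH6→GL-05 = 214.778°
dₓₜ = R·arcsin(sin δ₁₃ · sin(θ₁₃ − θ₁₂)) = 6367·arcsin(0.22487·sin(-170.502°)) = -236.312 km
|dₓₜ| = 236.312 km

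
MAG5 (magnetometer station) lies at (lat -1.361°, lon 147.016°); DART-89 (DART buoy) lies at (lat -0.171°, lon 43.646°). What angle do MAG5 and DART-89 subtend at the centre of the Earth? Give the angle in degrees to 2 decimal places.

103.36°

Δφ = 1.1900°,  Δλ = -103.3700°
a = sin²(Δφ/2) + cos φ₁ cos φ₂ sin²(Δλ/2) = 0.615551
c = 2·arcsin(√a) = 1.804006 rad = 103.3619°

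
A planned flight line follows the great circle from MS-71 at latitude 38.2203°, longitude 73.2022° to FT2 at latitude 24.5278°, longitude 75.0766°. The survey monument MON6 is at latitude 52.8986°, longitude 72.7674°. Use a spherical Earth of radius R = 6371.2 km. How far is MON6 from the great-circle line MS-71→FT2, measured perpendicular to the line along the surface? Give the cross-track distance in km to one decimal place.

δ₁₃ = central angle MS-71→MON6 = 0.256239 rad  (haversine)
θ₁₃ = bearing MS-71→MON6 = 358.965°,  θ₁₂ = bearing MS-71→FT2 = 172.826°
dₓₜ = R·arcsin(sin δ₁₃ · sin(θ₁₃ − θ₁₂)) = 6371.2·arcsin(0.25344·sin(186.139°)) = -172.708 km
|dₓₜ| = 172.708 km

172.7 km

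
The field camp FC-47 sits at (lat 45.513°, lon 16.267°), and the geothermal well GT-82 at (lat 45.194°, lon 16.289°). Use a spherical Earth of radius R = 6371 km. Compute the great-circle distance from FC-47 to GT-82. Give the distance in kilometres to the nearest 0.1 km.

35.5 km

Δφ = -0.3190°,  Δλ = 0.0220°
a = sin²(Δφ/2) + cos φ₁ cos φ₂ sin²(Δλ/2) = 0.000008
c = 2·arcsin(√a) = 0.005574 rad = 0.3194°
d = R·c = 6371 × 0.005574 = 35.5 km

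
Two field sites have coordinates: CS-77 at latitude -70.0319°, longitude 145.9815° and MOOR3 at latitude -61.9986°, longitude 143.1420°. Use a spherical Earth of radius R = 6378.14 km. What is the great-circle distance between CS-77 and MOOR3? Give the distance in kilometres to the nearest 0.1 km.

903.2 km

Δφ = 8.0333°,  Δλ = -2.8395°
a = sin²(Δφ/2) + cos φ₁ cos φ₂ sin²(Δλ/2) = 0.005005
c = 2·arcsin(√a) = 0.141609 rad = 8.1136°
d = R·c = 6378.14 × 0.141609 = 903.2 km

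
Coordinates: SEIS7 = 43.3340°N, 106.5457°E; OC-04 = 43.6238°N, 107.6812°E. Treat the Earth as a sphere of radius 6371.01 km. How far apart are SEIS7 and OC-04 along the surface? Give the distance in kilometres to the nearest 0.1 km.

97.1 km

Δφ = 0.2898°,  Δλ = 1.1355°
a = sin²(Δφ/2) + cos φ₁ cos φ₂ sin²(Δλ/2) = 0.000058
c = 2·arcsin(√a) = 0.015244 rad = 0.8734°
d = R·c = 6371.01 × 0.015244 = 97.1 km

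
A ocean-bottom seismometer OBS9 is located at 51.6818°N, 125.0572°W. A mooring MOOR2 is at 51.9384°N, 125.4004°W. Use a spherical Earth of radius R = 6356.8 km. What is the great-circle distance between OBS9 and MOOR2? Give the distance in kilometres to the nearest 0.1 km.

Δφ = 0.2566°,  Δλ = -0.3432°
a = sin²(Δφ/2) + cos φ₁ cos φ₂ sin²(Δλ/2) = 0.000008
c = 2·arcsin(√a) = 0.005811 rad = 0.3330°
d = R·c = 6356.8 × 0.005811 = 36.9 km

36.9 km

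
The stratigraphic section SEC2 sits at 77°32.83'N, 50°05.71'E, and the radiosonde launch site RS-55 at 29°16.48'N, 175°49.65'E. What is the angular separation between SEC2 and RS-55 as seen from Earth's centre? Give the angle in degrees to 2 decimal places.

SEC2: φ = +77.54717°, λ = +50.09517°
RS-55: φ = +29.27467°, λ = +175.82750°
Δφ = -48.2725°,  Δλ = 125.7323°
a = sin²(Δφ/2) + cos φ₁ cos φ₂ sin²(Δλ/2) = 0.316178
c = 2·arcsin(√a) = 1.194321 rad = 68.4296°

68.43°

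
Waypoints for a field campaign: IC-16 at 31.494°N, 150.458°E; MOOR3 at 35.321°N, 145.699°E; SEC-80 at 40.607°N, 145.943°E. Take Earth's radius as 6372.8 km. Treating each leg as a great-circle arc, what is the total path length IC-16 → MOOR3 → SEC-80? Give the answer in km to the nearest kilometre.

1202 km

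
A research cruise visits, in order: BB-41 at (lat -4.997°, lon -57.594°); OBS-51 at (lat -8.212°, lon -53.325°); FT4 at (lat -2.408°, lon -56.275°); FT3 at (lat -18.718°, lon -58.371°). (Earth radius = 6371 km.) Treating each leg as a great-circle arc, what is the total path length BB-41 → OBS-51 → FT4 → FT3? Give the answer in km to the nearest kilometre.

3143 km

BB-41→OBS-51: c = 0.092871 rad, d = 591.68 km
OBS-51→FT4: c = 0.113523 rad, d = 723.25 km
FT4→FT3: c = 0.286909 rad, d = 1827.90 km
Total = 591.68 + 723.25 + 1827.90 = 3142.83 km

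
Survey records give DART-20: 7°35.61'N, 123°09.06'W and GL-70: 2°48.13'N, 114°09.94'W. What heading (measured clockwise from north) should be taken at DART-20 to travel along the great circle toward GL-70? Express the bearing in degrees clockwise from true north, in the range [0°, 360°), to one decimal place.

117.7°

DART-20: φ = +7.59350°, λ = -123.15100°
GL-70: φ = +2.80217°, λ = -114.16567°
Δλ = 8.9853°
y = sin Δλ · cos φ₂ = 0.155995
x = cos φ₁ sin φ₂ − sin φ₁ cos φ₂ cos Δλ = -0.081907
θ = atan2(y, x) = 117.7024° → 117.7024° (mod 360°)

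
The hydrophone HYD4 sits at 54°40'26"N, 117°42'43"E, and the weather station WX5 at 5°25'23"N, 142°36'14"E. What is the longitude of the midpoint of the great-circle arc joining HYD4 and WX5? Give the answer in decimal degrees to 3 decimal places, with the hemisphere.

133.507°E

HYD4: φ = +54.67389°, λ = +117.71194°
WX5: φ = +5.42306°, λ = +142.60389°
Bx = cos φ₂ cos Δλ = 0.903043,  By = cos φ₂ sin Δλ = 0.419024
φₘ = atan2(sin φ₁ + sin φ₂, √((cos φ₁ + Bx)² + By²)) = 30.59959°
λₘ = λ₁ + atan2(By, cos φ₁ + Bx) = 133.50716°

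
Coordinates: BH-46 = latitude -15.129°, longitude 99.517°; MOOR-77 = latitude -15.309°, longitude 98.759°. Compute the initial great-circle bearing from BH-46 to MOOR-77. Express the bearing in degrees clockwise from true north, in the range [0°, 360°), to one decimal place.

256.1°

Δλ = -0.7580°
y = sin Δλ · cos φ₂ = -0.012760
x = cos φ₁ sin φ₂ − sin φ₁ cos φ₂ cos Δλ = -0.003164
θ = atan2(y, x) = -103.9249° → 256.0751° (mod 360°)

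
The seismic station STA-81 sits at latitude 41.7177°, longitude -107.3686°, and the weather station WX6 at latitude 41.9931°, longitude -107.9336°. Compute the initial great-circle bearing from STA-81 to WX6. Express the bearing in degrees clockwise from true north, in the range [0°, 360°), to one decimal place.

Δλ = -0.5650°
y = sin Δλ · cos φ₂ = -0.007329
x = cos φ₁ sin φ₂ − sin φ₁ cos φ₂ cos Δλ = 0.004831
θ = atan2(y, x) = -56.6101° → 303.3899° (mod 360°)

303.4°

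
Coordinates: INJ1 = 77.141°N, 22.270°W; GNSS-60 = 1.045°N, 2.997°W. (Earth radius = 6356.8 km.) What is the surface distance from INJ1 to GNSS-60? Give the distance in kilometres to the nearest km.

Δφ = -76.0960°,  Δλ = 19.2730°
a = sin²(Δφ/2) + cos φ₁ cos φ₂ sin²(Δλ/2) = 0.386087
c = 2·arcsin(√a) = 1.340953 rad = 76.8309°
d = R·c = 6356.8 × 1.340953 = 8524.2 km

8524 km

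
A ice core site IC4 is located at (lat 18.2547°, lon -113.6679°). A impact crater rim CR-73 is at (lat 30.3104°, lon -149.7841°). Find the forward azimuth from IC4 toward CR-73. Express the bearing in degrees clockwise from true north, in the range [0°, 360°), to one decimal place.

297.1°

Δλ = -36.1162°
y = sin Δλ · cos φ₂ = -0.508853
x = cos φ₁ sin φ₂ − sin φ₁ cos φ₂ cos Δλ = 0.260831
θ = atan2(y, x) = -62.8609° → 297.1391° (mod 360°)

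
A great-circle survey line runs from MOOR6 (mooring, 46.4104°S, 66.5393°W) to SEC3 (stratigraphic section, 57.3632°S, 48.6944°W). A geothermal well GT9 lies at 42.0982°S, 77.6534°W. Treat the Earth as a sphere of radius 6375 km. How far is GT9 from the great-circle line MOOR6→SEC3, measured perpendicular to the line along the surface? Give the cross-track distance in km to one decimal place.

457.7 km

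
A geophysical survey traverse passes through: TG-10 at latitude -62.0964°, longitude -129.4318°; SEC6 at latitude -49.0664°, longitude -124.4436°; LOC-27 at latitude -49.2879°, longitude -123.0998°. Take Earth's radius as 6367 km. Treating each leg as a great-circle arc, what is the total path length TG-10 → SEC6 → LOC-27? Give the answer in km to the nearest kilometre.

1581 km

TG-10→SEC6: c = 0.232511 rad, d = 1480.40 km
SEC6→LOC-27: c = 0.015812 rad, d = 100.67 km
Total = 1480.40 + 100.67 = 1581.07 km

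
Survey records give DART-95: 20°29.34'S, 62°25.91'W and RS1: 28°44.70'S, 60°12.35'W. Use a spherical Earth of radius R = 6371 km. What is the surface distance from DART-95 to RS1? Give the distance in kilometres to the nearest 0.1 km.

DART-95: φ = -20.48900°, λ = -62.43183°
RS1: φ = -28.74500°, λ = -60.20583°
Δφ = -8.2560°,  Δλ = 2.2260°
a = sin²(Δφ/2) + cos φ₁ cos φ₂ sin²(Δλ/2) = 0.005492
c = 2·arcsin(√a) = 0.148348 rad = 8.4997°
d = R·c = 6371 × 0.148348 = 945.1 km

945.1 km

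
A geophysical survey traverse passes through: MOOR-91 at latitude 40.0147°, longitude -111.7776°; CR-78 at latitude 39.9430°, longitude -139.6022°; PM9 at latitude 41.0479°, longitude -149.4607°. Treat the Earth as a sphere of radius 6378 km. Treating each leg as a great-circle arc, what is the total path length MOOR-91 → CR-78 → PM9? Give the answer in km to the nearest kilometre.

3207 km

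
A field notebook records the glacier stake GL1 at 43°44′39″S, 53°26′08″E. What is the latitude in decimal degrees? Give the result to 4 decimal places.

43° + 44′/60 + 39″/3600 = 43 + 0.73333 + 0.01083 = 43.7442°

43.7442°S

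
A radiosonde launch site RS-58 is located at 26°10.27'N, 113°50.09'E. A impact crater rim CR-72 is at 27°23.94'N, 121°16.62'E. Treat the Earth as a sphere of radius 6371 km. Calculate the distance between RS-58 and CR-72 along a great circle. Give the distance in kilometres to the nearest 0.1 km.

RS-58: φ = +26.17117°, λ = +113.83483°
CR-72: φ = +27.39900°, λ = +121.27700°
Δφ = 1.2278°,  Δλ = 7.4422°
a = sin²(Δφ/2) + cos φ₁ cos φ₂ sin²(Δλ/2) = 0.003471
c = 2·arcsin(√a) = 0.117897 rad = 6.7550°
d = R·c = 6371 × 0.117897 = 751.1 km

751.1 km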